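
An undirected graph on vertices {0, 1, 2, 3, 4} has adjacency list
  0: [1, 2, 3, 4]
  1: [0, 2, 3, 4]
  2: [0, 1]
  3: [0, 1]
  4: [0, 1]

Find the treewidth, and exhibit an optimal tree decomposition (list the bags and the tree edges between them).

Every bag has size at most 3, so the width is 3 − 1 = 2 and tw(G) ≤ 2. For the lower bound, the 3 vertices {0, 1, 2} are pairwise adjacent, and any tree decomposition puts a clique entirely inside one bag — forcing width ≥ 2. Combining the bounds, tw(G) = 2.

Treewidth 2.
Bags: B1 = {0, 1, 4}  B2 = {0, 1, 3}  B3 = {0, 1, 2}
Tree: B1–B2, B1–B3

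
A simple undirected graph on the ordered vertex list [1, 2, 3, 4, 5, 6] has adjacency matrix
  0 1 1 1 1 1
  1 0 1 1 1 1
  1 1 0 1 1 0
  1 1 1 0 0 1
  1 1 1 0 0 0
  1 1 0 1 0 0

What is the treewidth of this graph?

A width-3 tree decomposition is:
Bags: B1 = {1, 2, 3, 4}  B2 = {1, 2, 4, 6}  B3 = {1, 2, 3, 5}
Tree: B1–B2, B1–B3
Each bag holds 4 vertices, so the decomposition has width 3, which upper-bounds the treewidth. For the lower bound, the 4 vertices {1, 2, 3, 4} are pairwise adjacent, and any tree decomposition puts a clique entirely inside one bag — forcing width ≥ 3. Hence tw(G) = 3 exactly.

3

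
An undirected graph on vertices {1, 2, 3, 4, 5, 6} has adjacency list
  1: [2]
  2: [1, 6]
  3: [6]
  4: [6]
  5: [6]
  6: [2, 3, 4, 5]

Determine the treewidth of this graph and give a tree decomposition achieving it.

Treewidth 1.
One optimal decomposition is:
Bags: B1 = {5, 6}  B2 = {2, 6}  B3 = {1, 2}  B4 = {3, 6}  B5 = {4, 6}
Tree: B1–B2, B2–B3, B2–B4, B2–B5

The largest bag has 2 vertices, giving width 1; this decomposition certifies tw(G) ≤ 1. Since G has at least one edge (e.g. 5–6), it is not an edgeless graph, so tw(G) ≥ 1. Combining the bounds, tw(G) = 1.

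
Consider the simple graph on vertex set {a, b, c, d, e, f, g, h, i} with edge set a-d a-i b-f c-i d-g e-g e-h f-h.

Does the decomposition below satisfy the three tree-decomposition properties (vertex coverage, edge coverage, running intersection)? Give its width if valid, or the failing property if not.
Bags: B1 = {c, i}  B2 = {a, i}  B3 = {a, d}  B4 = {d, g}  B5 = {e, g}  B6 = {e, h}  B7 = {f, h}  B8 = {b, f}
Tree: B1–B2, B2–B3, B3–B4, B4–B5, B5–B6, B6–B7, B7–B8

Yes; width 1.

Vertex coverage: the bags together contain {a, b, c, d, e, f, g, h, i}, the full vertex set. Edge coverage: each edge of G has both endpoints in at least one bag. Running intersection: for every vertex, the bags containing it form a connected subtree. All three properties hold, so this is a valid tree decomposition of width max|bag| − 1 = 1, and hence tw(G) ≤ 1.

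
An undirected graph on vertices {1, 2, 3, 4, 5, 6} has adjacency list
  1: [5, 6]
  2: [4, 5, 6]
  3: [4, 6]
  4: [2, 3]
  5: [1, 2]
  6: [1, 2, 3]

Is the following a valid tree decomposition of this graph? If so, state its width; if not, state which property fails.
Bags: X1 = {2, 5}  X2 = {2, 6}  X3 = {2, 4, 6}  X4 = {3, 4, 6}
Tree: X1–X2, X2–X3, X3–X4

No — vertex 1 appears in no bag.

A tree decomposition must satisfy three properties: every vertex lies in some bag; for every edge, both endpoints lie together in some bag; and for every vertex, the bags containing it form a connected subtree. Here vertex 1 appears in no bag, so the decomposition is invalid.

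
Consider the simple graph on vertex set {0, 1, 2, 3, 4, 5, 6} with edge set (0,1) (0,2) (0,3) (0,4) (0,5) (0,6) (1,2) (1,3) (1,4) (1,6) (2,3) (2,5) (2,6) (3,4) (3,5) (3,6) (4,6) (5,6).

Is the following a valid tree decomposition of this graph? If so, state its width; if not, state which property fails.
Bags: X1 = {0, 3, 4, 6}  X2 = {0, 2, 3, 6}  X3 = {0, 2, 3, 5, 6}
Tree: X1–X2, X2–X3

A tree decomposition must satisfy three properties: every vertex lies in some bag; for every edge, both endpoints lie together in some bag; and for every vertex, the bags containing it form a connected subtree. Here vertex 1 appears in no bag, so the decomposition is invalid.

No — vertex 1 appears in no bag.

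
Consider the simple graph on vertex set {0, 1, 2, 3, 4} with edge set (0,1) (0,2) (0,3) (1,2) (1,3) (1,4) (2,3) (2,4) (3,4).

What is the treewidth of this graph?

A width-3 tree decomposition is:
Bags: B1 = {1, 2, 3, 4}  B2 = {0, 1, 2, 3}
Tree: B1–B2
Every bag has size at most 4, so the width is 4 − 1 = 3 and tw(G) ≤ 3. For the lower bound, the 4 vertices {0, 1, 2, 3} are pairwise adjacent, and any tree decomposition puts a clique entirely inside one bag — forcing width ≥ 3. Hence tw(G) = 3 exactly.

3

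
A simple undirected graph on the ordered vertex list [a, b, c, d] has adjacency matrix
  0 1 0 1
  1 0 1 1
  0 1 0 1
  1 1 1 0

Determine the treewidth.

2

A width-2 tree decomposition is:
Bags: B1 = {b, c, d}  B2 = {a, b, d}
Tree: B1–B2
Each bag holds 3 vertices, so the decomposition has width 2, which upper-bounds the treewidth. On the other hand G contains the 3-clique {b, c, d}. A clique must lie in a single bag of any decomposition, so no decomposition can have width below 2. The upper and lower bounds meet at 2, so that is the treewidth.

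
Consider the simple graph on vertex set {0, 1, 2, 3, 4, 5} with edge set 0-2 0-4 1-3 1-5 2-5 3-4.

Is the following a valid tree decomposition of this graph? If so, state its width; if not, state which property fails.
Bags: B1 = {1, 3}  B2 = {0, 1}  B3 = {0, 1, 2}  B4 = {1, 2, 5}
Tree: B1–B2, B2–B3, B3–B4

No — vertex 4 appears in no bag.

A tree decomposition must satisfy three properties: every vertex lies in some bag; for every edge, both endpoints lie together in some bag; and for every vertex, the bags containing it form a connected subtree. Here vertex 4 appears in no bag, so the decomposition is invalid.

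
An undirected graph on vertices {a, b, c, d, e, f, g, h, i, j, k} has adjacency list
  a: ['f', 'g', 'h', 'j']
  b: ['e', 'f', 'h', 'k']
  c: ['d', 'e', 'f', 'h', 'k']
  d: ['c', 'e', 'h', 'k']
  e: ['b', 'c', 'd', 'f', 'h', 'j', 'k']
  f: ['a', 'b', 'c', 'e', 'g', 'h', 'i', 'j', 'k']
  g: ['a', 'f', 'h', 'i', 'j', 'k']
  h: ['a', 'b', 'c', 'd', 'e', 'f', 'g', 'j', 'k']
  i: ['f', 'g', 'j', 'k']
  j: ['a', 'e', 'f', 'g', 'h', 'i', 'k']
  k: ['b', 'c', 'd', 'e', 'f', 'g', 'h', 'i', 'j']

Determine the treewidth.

4

A width-4 tree decomposition is:
Bags: B1 = {e, f, h, j, k}  B2 = {b, e, f, h, k}  B3 = {f, g, h, j, k}  B4 = {c, e, f, h, k}  B5 = {f, g, i, j, k}  B6 = {a, f, g, h, j}  B7 = {c, d, e, h, k}
Tree: B1–B2, B1–B3, B2–B4, B3–B5, B3–B6, B4–B7
The largest bag has 5 vertices, giving width 4; this decomposition certifies tw(G) ≤ 4. On the other hand G contains the 5-clique {c, d, e, h, k}. A clique must lie in a single bag of any decomposition, so no decomposition can have width below 4. The upper and lower bounds meet at 4, so that is the treewidth.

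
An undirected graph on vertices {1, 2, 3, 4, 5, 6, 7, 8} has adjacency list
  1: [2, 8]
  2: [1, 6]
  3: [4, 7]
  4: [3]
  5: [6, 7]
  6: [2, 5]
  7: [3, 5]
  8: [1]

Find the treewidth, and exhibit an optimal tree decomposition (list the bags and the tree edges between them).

Treewidth 1.
One such decomposition:
Bags: B1 = {1, 8}  B2 = {1, 2}  B3 = {2, 6}  B4 = {5, 6}  B5 = {5, 7}  B6 = {3, 7}  B7 = {3, 4}
Tree: B1–B2, B2–B3, B3–B4, B4–B5, B5–B6, B6–B7

Every bag has size at most 2, so the width is 2 − 1 = 1 and tw(G) ≤ 1. G has an edge, so its treewidth is at least 1. Combining the bounds, tw(G) = 1.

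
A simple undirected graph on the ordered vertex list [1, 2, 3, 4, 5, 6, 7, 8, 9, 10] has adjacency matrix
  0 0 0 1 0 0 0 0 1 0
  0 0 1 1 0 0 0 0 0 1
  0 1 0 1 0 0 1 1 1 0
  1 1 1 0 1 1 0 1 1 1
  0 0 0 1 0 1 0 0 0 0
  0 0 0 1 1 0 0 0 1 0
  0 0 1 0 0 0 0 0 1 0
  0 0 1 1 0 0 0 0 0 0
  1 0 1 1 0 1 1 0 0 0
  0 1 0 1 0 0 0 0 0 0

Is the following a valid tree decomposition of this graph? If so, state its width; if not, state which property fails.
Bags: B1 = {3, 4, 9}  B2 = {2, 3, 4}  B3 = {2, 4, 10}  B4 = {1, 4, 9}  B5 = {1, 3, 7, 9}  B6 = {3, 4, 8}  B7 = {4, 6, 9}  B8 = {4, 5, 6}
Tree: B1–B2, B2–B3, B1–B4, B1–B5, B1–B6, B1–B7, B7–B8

A tree decomposition must satisfy three properties: every vertex lies in some bag; for every edge, both endpoints lie together in some bag; and for every vertex, the bags containing it form a connected subtree. Here bags containing vertex 1 are not connected in the tree, so the decomposition is invalid.

No — bags containing vertex 1 are not connected in the tree.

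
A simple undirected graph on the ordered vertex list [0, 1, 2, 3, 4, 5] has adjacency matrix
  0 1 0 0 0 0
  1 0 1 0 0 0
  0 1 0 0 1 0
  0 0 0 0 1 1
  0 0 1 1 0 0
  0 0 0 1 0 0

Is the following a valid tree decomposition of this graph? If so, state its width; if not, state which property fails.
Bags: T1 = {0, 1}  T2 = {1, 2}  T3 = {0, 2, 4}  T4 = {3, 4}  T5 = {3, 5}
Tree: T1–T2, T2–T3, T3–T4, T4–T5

A tree decomposition must satisfy three properties: every vertex lies in some bag; for every edge, both endpoints lie together in some bag; and for every vertex, the bags containing it form a connected subtree. Here bags containing vertex 0 are not connected in the tree, so the decomposition is invalid.

No — bags containing vertex 0 are not connected in the tree.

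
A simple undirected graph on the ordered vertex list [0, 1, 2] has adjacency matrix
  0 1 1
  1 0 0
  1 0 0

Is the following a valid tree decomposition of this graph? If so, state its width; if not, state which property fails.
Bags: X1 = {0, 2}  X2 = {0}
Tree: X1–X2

A tree decomposition must satisfy three properties: every vertex lies in some bag; for every edge, both endpoints lie together in some bag; and for every vertex, the bags containing it form a connected subtree. Here vertex 1 appears in no bag, so the decomposition is invalid.

No — vertex 1 appears in no bag.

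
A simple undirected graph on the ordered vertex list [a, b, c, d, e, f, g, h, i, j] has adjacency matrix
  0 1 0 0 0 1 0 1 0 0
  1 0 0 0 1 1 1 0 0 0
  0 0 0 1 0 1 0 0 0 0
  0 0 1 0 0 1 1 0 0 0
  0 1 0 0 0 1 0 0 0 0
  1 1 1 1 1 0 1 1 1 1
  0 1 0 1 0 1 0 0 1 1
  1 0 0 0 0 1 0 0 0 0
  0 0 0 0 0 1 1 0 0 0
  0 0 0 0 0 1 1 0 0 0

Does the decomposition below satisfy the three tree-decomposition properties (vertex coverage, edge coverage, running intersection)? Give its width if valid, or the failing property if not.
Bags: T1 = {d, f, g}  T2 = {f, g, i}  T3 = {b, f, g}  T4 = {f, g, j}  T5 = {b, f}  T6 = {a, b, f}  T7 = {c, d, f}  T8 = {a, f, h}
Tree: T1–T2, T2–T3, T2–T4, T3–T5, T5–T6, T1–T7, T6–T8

No — vertex e appears in no bag.

A tree decomposition must satisfy three properties: every vertex lies in some bag; for every edge, both endpoints lie together in some bag; and for every vertex, the bags containing it form a connected subtree. Here vertex e appears in no bag, so the decomposition is invalid.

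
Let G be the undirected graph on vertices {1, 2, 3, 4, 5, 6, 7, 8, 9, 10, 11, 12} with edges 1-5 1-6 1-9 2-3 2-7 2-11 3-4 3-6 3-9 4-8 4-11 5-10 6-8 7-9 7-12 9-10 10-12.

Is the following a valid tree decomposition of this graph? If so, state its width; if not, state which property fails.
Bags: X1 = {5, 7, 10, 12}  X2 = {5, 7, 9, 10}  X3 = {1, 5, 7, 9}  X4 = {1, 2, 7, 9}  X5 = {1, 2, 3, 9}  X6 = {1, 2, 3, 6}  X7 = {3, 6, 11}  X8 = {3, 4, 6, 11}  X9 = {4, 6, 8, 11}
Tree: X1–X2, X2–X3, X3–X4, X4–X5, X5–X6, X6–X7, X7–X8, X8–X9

No — edge (2,11) lies in no bag.

A tree decomposition must satisfy three properties: every vertex lies in some bag; for every edge, both endpoints lie together in some bag; and for every vertex, the bags containing it form a connected subtree. Here edge (2,11) lies in no bag, so the decomposition is invalid.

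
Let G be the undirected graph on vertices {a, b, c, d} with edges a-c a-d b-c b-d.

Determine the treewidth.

A width-2 tree decomposition is:
Bags: B1 = {a, b, c}  B2 = {a, b, d}
Tree: B1–B2
Each bag holds 3 vertices, so the decomposition has width 2, which upper-bounds the treewidth. The edges b–c–a–d–b form a cycle, so G is not a tree and its treewidth is at least 2. Hence tw(G) = 2 exactly.

2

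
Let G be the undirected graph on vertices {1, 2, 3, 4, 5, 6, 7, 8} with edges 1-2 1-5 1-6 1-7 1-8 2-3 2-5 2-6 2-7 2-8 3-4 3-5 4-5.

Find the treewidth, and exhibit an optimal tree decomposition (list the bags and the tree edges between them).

Treewidth 2.
One optimal decomposition is:
Bags: B1 = {1, 2, 6}  B2 = {1, 2, 5}  B3 = {1, 2, 7}  B4 = {1, 2, 8}  B5 = {2, 3, 5}  B6 = {3, 4, 5}
Tree: B1–B2, B2–B3, B1–B4, B2–B5, B5–B6

The largest bag has 3 vertices, giving width 2; this decomposition certifies tw(G) ≤ 2. For the lower bound, the 3 vertices {1, 2, 8} are pairwise adjacent, and any tree decomposition puts a clique entirely inside one bag — forcing width ≥ 2. Therefore the treewidth is 2.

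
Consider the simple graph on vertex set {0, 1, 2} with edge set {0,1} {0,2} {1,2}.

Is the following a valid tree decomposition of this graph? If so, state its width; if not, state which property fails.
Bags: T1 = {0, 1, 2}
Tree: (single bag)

Yes; width 2.

Every vertex of G appears in some bag (union = {0, 1, 2}); every edge is covered by a bag; and for each vertex v the set of bags containing v is connected in the bag tree. The decomposition is therefore valid. The largest bag has 3 vertices, so the width is 2.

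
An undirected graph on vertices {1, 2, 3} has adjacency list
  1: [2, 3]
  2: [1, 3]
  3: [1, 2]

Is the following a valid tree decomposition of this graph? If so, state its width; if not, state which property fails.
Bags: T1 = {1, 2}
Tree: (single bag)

No — vertex 3 appears in no bag.

A tree decomposition must satisfy three properties: every vertex lies in some bag; for every edge, both endpoints lie together in some bag; and for every vertex, the bags containing it form a connected subtree. Here vertex 3 appears in no bag, so the decomposition is invalid.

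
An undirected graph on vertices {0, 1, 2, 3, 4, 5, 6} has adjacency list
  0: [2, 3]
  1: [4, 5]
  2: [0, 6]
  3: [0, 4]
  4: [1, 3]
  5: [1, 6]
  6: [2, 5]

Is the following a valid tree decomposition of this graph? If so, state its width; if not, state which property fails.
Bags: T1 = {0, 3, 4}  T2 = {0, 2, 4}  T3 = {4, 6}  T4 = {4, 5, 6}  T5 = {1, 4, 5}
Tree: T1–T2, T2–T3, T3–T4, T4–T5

A tree decomposition must satisfy three properties: every vertex lies in some bag; for every edge, both endpoints lie together in some bag; and for every vertex, the bags containing it form a connected subtree. Here edge (2,6) lies in no bag, so the decomposition is invalid.

No — edge (2,6) lies in no bag.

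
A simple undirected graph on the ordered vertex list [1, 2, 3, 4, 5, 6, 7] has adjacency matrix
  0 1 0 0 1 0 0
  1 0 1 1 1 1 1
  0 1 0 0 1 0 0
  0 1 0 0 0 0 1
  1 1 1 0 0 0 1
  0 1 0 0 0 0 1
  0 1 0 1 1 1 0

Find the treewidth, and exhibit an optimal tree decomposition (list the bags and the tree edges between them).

Treewidth 2.
One such decomposition:
Bags: B1 = {2, 4, 7}  B2 = {2, 6, 7}  B3 = {2, 5, 7}  B4 = {2, 3, 5}  B5 = {1, 2, 5}
Tree: B1–B2, B2–B3, B3–B4, B3–B5

Each bag holds 3 vertices, so the decomposition has width 2, which upper-bounds the treewidth. Conversely, {2, 4, 7} is a clique of size 3, and the vertices of any clique must share a bag in every tree decomposition; so some bag has ≥ 3 vertices and tw(G) ≥ 2. The upper and lower bounds meet at 2, so that is the treewidth.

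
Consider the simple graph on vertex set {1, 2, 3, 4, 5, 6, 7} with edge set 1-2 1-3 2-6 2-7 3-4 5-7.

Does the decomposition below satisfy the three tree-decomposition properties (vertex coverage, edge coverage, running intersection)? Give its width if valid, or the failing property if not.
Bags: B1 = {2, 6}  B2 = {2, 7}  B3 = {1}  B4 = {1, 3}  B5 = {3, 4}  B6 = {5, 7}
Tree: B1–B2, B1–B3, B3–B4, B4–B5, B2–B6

No — edge (2,1) lies in no bag.

A tree decomposition must satisfy three properties: every vertex lies in some bag; for every edge, both endpoints lie together in some bag; and for every vertex, the bags containing it form a connected subtree. Here edge (2,1) lies in no bag, so the decomposition is invalid.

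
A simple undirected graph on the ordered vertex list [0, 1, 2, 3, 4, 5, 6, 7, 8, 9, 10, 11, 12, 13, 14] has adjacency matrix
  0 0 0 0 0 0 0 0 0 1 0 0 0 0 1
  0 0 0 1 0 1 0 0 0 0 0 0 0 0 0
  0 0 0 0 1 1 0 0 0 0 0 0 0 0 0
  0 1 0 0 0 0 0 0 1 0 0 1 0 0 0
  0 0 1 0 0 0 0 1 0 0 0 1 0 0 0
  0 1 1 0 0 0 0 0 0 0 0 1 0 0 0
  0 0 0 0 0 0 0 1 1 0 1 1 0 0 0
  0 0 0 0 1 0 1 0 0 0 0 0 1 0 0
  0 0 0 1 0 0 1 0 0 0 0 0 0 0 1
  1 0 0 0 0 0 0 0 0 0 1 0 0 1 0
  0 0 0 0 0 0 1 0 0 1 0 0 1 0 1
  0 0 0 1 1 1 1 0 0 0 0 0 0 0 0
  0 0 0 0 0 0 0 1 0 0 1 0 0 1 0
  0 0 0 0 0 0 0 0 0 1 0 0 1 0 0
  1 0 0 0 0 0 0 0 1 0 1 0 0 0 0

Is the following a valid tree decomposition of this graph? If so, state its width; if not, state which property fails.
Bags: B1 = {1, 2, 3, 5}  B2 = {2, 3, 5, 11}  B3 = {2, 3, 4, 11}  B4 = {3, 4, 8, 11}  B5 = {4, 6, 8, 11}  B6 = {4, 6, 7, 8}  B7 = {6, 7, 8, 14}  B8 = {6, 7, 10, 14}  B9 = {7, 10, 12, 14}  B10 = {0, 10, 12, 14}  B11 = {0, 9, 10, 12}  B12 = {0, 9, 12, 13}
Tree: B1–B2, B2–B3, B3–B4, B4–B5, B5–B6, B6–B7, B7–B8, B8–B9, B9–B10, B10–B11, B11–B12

Yes; width 3.

Every vertex of G appears in some bag (union = {0, 1, 2, 3, 4, 5, 6, 7, 8, 9, 10, 11, 12, 13, 14}); every edge is covered by a bag; and for each vertex v the set of bags containing v is connected in the bag tree. The decomposition is therefore valid. The largest bag has 4 vertices, so the width is 3.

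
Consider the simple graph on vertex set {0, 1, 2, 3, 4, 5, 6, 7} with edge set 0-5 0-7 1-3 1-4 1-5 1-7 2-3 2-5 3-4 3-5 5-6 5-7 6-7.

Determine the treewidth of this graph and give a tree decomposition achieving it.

Every bag has size at most 3, so the width is 3 − 1 = 2 and tw(G) ≤ 2. Conversely, {1, 3, 4} is a clique of size 3, and the vertices of any clique must share a bag in every tree decomposition; so some bag has ≥ 3 vertices and tw(G) ≥ 2. Hence tw(G) = 2 exactly.

Treewidth 2.
One such decomposition:
Bags: B1 = {1, 3, 5}  B2 = {1, 5, 7}  B3 = {0, 5, 7}  B4 = {5, 6, 7}  B5 = {2, 3, 5}  B6 = {1, 3, 4}
Tree: B1–B2, B2–B3, B2–B4, B1–B5, B1–B6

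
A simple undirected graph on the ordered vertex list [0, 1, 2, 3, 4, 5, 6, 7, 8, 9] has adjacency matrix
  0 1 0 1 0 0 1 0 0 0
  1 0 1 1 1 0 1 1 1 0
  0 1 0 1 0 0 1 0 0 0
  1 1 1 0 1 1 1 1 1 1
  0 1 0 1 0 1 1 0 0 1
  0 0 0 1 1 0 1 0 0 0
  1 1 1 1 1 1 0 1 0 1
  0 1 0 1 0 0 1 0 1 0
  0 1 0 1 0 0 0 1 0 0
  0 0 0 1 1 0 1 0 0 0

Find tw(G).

A width-3 tree decomposition is:
Bags: B1 = {0, 1, 3, 6}  B2 = {1, 3, 4, 6}  B3 = {1, 3, 6, 7}  B4 = {3, 4, 6, 9}  B5 = {3, 4, 5, 6}  B6 = {1, 3, 7, 8}  B7 = {1, 2, 3, 6}
Tree: B1–B2, B1–B3, B2–B4, B2–B5, B3–B6, B3–B7
The largest bag has 4 vertices, giving width 3; this decomposition certifies tw(G) ≤ 3. Conversely, {1, 3, 7, 8} is a clique of size 4, and the vertices of any clique must share a bag in every tree decomposition; so some bag has ≥ 4 vertices and tw(G) ≥ 3. Hence tw(G) = 3 exactly.

3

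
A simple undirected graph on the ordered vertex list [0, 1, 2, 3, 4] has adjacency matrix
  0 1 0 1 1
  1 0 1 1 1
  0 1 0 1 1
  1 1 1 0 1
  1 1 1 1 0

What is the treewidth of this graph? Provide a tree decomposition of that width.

Every bag has size at most 4, so the width is 4 − 1 = 3 and tw(G) ≤ 3. On the other hand G contains the 4-clique {0, 1, 3, 4}. A clique must lie in a single bag of any decomposition, so no decomposition can have width below 3. The upper and lower bounds meet at 3, so that is the treewidth.

Treewidth 3.
Bags: B1 = {1, 2, 3, 4}  B2 = {0, 1, 3, 4}
Tree: B1–B2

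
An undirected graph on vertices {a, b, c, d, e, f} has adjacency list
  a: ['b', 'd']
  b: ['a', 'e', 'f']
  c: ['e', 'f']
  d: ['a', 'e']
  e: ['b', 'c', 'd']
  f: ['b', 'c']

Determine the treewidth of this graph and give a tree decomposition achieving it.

Each bag holds 3 vertices, so the decomposition has width 2, which upper-bounds the treewidth. For the lower bound, G contains the cycle a–d–e–b–a, so G is not a forest; only forests have treewidth ≤ 1, hence tw(G) ≥ 2. Therefore the treewidth is 2.

Treewidth 2.
One optimal decomposition is:
Bags: B1 = {a, b, d}  B2 = {b, d, e}  B3 = {b, e, f}  B4 = {c, e, f}
Tree: B1–B2, B2–B3, B3–B4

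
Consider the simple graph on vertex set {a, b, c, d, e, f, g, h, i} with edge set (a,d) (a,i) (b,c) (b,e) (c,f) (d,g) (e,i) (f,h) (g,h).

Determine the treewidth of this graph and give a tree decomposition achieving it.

Treewidth 2.
One optimal decomposition is:
Bags: B1 = {d, g, h}  B2 = {d, f, h}  B3 = {c, d, f}  B4 = {b, c, d}  B5 = {b, d, e}  B6 = {d, e, i}  B7 = {a, d, i}
Tree: B1–B2, B2–B3, B3–B4, B4–B5, B5–B6, B6–B7

Each bag holds 3 vertices, so the decomposition has width 2, which upper-bounds the treewidth. The edges d–g–h–f–c–b–e–i–a–d form a cycle, so G is not a tree and its treewidth is at least 2. Therefore the treewidth is 2.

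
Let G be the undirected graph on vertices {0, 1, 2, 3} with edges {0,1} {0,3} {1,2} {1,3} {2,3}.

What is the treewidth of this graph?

A width-2 tree decomposition is:
Bags: B1 = {0, 1, 3}  B2 = {1, 2, 3}
Tree: B1–B2
The largest bag has 3 vertices, giving width 2; this decomposition certifies tw(G) ≤ 2. On the other hand G contains the 3-clique {0, 1, 3}. A clique must lie in a single bag of any decomposition, so no decomposition can have width below 2. Combining the bounds, tw(G) = 2.

2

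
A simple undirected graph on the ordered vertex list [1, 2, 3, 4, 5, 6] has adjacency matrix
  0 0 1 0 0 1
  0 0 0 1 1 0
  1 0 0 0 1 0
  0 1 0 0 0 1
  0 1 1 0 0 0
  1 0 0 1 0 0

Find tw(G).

A width-2 tree decomposition is:
Bags: B1 = {1, 3, 5}  B2 = {1, 5, 6}  B3 = {4, 5, 6}  B4 = {2, 4, 5}
Tree: B1–B2, B2–B3, B3–B4
The largest bag has 3 vertices, giving width 2; this decomposition certifies tw(G) ≤ 2. Since 5–3–1–6–4–2–5 is a cycle in G, G is not acyclic. Forests are exactly the graphs of treewidth ≤ 1, so tw(G) ≥ 2. Combining the bounds, tw(G) = 2.

2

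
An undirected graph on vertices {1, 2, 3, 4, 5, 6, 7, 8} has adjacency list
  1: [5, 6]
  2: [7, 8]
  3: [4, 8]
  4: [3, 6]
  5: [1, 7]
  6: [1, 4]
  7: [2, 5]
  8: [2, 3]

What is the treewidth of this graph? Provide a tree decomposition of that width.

Treewidth 2.
Bags: B1 = {2, 5, 7}  B2 = {2, 5, 8}  B3 = {3, 5, 8}  B4 = {3, 4, 5}  B5 = {4, 5, 6}  B6 = {1, 5, 6}
Tree: B1–B2, B2–B3, B3–B4, B4–B5, B5–B6

The largest bag has 3 vertices, giving width 2; this decomposition certifies tw(G) ≤ 2. For the lower bound, G contains the cycle 5–7–2–8–3–4–6–1–5, so G is not a forest; only forests have treewidth ≤ 1, hence tw(G) ≥ 2. The upper and lower bounds meet at 2, so that is the treewidth.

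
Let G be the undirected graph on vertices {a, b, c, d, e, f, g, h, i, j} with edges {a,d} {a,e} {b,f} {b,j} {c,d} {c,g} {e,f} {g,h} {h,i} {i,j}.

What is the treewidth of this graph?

2

A width-2 tree decomposition is:
Bags: B1 = {a, e, f}  B2 = {a, d, f}  B3 = {c, d, f}  B4 = {c, f, g}  B5 = {f, g, h}  B6 = {f, h, i}  B7 = {f, i, j}  B8 = {b, f, j}
Tree: B1–B2, B2–B3, B3–B4, B4–B5, B5–B6, B6–B7, B7–B8
The largest bag has 3 vertices, giving width 2; this decomposition certifies tw(G) ≤ 2. Since f–e–a–d–c–g–h–i–j–b–f is a cycle in G, G is not acyclic. Forests are exactly the graphs of treewidth ≤ 1, so tw(G) ≥ 2. Combining the bounds, tw(G) = 2.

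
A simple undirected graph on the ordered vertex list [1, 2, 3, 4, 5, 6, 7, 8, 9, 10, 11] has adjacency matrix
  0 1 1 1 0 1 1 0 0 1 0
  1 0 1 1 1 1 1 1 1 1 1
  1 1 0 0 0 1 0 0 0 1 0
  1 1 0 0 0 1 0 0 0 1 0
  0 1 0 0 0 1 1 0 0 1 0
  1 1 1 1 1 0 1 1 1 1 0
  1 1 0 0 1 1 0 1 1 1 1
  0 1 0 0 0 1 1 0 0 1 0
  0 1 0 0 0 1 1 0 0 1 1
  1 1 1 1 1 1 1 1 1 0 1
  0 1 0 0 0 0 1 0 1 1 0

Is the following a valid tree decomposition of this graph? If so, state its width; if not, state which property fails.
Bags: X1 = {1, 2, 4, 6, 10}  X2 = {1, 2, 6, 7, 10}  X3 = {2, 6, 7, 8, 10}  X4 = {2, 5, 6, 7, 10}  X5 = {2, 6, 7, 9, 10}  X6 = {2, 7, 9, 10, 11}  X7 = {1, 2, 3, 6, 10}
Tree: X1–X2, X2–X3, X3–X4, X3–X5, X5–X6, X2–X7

Vertex coverage: the bags together contain {1, 2, 3, 4, 5, 6, 7, 8, 9, 10, 11}, the full vertex set. Edge coverage: each edge of G has both endpoints in at least one bag. Running intersection: for every vertex, the bags containing it form a connected subtree. All three properties hold, so this is a valid tree decomposition of width max|bag| − 1 = 4, and hence tw(G) ≤ 4.

Yes; width 4.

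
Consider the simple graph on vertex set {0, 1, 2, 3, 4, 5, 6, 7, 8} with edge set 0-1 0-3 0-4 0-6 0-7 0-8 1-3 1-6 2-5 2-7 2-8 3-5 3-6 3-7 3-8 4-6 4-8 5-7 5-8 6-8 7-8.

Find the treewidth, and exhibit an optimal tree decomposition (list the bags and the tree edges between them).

Treewidth 3.
Bags: B1 = {0, 3, 6, 8}  B2 = {0, 4, 6, 8}  B3 = {0, 3, 7, 8}  B4 = {3, 5, 7, 8}  B5 = {2, 5, 7, 8}  B6 = {0, 1, 3, 6}
Tree: B1–B2, B1–B3, B3–B4, B4–B5, B1–B6

The largest bag has 4 vertices, giving width 3; this decomposition certifies tw(G) ≤ 3. On the other hand G contains the 4-clique {0, 3, 6, 8}. A clique must lie in a single bag of any decomposition, so no decomposition can have width below 3. Combining the bounds, tw(G) = 3.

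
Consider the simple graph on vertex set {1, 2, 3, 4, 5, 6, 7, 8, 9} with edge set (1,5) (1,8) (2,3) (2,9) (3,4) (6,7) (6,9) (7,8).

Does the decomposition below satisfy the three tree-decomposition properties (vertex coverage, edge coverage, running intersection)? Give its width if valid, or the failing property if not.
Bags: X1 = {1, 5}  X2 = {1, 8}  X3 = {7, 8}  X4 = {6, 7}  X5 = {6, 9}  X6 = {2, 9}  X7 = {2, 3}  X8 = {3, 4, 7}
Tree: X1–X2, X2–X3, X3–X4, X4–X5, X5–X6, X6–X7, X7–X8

A tree decomposition must satisfy three properties: every vertex lies in some bag; for every edge, both endpoints lie together in some bag; and for every vertex, the bags containing it form a connected subtree. Here bags containing vertex 7 are not connected in the tree, so the decomposition is invalid.

No — bags containing vertex 7 are not connected in the tree.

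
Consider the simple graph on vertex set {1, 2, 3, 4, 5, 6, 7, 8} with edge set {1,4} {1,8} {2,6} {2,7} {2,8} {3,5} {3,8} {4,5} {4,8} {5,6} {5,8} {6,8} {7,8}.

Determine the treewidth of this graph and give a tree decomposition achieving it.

Each bag holds 3 vertices, so the decomposition has width 2, which upper-bounds the treewidth. For the lower bound, the 3 vertices {1, 4, 8} are pairwise adjacent, and any tree decomposition puts a clique entirely inside one bag — forcing width ≥ 2. The upper and lower bounds meet at 2, so that is the treewidth.

Treewidth 2.
One such decomposition:
Bags: B1 = {3, 5, 8}  B2 = {4, 5, 8}  B3 = {5, 6, 8}  B4 = {2, 6, 8}  B5 = {1, 4, 8}  B6 = {2, 7, 8}
Tree: B1–B2, B2–B3, B3–B4, B2–B5, B4–B6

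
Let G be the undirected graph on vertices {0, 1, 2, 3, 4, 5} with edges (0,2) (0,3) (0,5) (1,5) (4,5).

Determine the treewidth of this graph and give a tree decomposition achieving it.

Treewidth 1.
One such decomposition:
Bags: B1 = {0, 3}  B2 = {0, 5}  B3 = {0, 2}  B4 = {1, 5}  B5 = {4, 5}
Tree: B1–B2, B2–B3, B2–B4, B4–B5

Each bag holds 2 vertices, so the decomposition has width 1, which upper-bounds the treewidth. G has an edge, so its treewidth is at least 1. Combining the bounds, tw(G) = 1.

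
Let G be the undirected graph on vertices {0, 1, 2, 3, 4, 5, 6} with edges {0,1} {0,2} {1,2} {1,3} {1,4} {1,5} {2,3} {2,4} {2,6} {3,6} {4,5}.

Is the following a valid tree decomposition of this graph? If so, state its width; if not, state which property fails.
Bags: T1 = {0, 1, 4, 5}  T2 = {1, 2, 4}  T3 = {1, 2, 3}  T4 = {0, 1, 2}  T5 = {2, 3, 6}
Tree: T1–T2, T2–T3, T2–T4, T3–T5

A tree decomposition must satisfy three properties: every vertex lies in some bag; for every edge, both endpoints lie together in some bag; and for every vertex, the bags containing it form a connected subtree. Here bags containing vertex 0 are not connected in the tree, so the decomposition is invalid.

No — bags containing vertex 0 are not connected in the tree.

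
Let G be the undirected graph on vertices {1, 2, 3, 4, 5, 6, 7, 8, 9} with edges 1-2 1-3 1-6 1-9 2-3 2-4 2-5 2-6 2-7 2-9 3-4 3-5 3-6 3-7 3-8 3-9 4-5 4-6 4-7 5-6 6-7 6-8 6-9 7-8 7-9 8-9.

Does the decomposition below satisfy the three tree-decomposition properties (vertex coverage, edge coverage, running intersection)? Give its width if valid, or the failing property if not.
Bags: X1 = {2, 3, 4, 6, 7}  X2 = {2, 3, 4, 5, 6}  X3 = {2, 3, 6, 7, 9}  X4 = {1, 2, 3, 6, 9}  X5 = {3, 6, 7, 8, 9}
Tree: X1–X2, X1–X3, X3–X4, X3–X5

Every vertex of G appears in some bag (union = {1, 2, 3, 4, 5, 6, 7, 8, 9}); every edge is covered by a bag; and for each vertex v the set of bags containing v is connected in the bag tree. The decomposition is therefore valid. The largest bag has 5 vertices, so the width is 4.

Yes; width 4.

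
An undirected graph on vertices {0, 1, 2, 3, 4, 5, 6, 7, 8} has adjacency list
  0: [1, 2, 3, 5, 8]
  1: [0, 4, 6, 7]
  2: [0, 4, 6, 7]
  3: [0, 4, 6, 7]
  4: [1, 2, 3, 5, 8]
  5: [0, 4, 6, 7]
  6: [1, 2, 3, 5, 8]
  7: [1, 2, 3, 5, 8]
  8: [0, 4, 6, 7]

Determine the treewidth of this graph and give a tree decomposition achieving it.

Treewidth 4.
One optimal decomposition is:
Bags: B1 = {0, 3, 4, 6, 7}  B2 = {0, 2, 4, 6, 7}  B3 = {0, 4, 6, 7, 8}  B4 = {0, 1, 4, 6, 7}  B5 = {0, 4, 5, 6, 7}
Tree: B1–B2, B2–B3, B3–B4, B4–B5

Every bag has size at most 5, so the width is 5 − 1 = 4 and tw(G) ≤ 4. For the lower bound: the 5 vertex sets {0,3}, {2,7}, {6,8}, {4}, {1} are disjoint, each induces a connected subgraph, and every pair is joined by at least one edge of G. Contracting each set to a single vertex therefore yields K_{5} as a minor, and since treewidth is minor-monotone, tw(G) ≥ tw(K_{5}) = 4. Combining the bounds, tw(G) = 4.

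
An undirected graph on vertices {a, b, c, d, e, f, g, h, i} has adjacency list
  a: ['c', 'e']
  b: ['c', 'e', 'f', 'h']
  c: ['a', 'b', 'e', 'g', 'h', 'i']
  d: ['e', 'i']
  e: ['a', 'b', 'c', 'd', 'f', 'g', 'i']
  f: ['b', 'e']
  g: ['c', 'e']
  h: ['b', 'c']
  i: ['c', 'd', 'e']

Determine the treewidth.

2

A width-2 tree decomposition is:
Bags: B1 = {c, e, i}  B2 = {b, c, e}  B3 = {d, e, i}  B4 = {b, c, h}  B5 = {a, c, e}  B6 = {b, e, f}  B7 = {c, e, g}
Tree: B1–B2, B1–B3, B2–B4, B2–B5, B2–B6, B5–B7
Each bag holds 3 vertices, so the decomposition has width 2, which upper-bounds the treewidth. Conversely, {d, e, i} is a clique of size 3, and the vertices of any clique must share a bag in every tree decomposition; so some bag has ≥ 3 vertices and tw(G) ≥ 2. Hence tw(G) = 2 exactly.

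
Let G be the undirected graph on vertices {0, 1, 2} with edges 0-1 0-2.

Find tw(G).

A width-1 tree decomposition is:
Bags: B1 = {0, 1}  B2 = {0, 2}
Tree: B1–B2
Each bag holds 2 vertices, so the decomposition has width 1, which upper-bounds the treewidth. Since G has at least one edge (e.g. 1–0), it is not an edgeless graph, so tw(G) ≥ 1. Hence tw(G) = 1 exactly.

1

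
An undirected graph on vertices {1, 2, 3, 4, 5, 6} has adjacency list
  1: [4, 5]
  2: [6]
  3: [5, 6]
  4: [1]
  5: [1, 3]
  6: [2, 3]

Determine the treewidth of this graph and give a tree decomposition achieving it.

Treewidth 1.
One optimal decomposition is:
Bags: B1 = {2, 6}  B2 = {3, 6}  B3 = {3, 5}  B4 = {1, 5}  B5 = {1, 4}
Tree: B1–B2, B2–B3, B3–B4, B4–B5

The largest bag has 2 vertices, giving width 1; this decomposition certifies tw(G) ≤ 1. G has an edge, so its treewidth is at least 1. Combining the bounds, tw(G) = 1.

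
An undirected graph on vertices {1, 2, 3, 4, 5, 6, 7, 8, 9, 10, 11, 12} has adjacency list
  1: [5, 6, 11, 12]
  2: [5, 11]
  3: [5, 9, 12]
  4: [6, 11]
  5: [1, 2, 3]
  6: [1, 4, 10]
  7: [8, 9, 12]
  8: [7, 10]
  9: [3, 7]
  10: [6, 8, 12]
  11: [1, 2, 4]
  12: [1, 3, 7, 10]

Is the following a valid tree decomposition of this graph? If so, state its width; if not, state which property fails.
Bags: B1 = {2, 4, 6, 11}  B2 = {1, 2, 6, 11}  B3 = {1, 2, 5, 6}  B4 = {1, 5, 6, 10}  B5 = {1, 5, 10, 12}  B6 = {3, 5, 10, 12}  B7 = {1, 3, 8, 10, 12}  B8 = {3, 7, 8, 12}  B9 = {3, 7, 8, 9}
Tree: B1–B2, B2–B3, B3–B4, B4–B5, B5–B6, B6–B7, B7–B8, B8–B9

A tree decomposition must satisfy three properties: every vertex lies in some bag; for every edge, both endpoints lie together in some bag; and for every vertex, the bags containing it form a connected subtree. Here bags containing vertex 1 are not connected in the tree, so the decomposition is invalid.

No — bags containing vertex 1 are not connected in the tree.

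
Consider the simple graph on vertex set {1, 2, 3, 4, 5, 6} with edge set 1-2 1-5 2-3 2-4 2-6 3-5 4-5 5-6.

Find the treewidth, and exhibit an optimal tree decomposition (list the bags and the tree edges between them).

Treewidth 2.
One optimal decomposition is:
Bags: B1 = {1, 2, 5}  B2 = {2, 4, 5}  B3 = {2, 5, 6}  B4 = {2, 3, 5}
Tree: B1–B2, B2–B3, B3–B4

The largest bag has 3 vertices, giving width 2; this decomposition certifies tw(G) ≤ 2. The edges 5–1–2–4–5 form a cycle, so G is not a tree and its treewidth is at least 2. Therefore the treewidth is 2.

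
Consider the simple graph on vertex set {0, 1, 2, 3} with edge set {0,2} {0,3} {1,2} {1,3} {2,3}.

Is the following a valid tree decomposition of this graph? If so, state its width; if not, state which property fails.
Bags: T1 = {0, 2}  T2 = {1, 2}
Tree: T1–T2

No — vertex 3 appears in no bag.

A tree decomposition must satisfy three properties: every vertex lies in some bag; for every edge, both endpoints lie together in some bag; and for every vertex, the bags containing it form a connected subtree. Here vertex 3 appears in no bag, so the decomposition is invalid.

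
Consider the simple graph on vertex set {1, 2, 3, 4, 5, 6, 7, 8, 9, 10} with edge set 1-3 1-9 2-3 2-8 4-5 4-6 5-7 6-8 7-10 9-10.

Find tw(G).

A width-2 tree decomposition is:
Bags: B1 = {1, 9, 10}  B2 = {1, 7, 10}  B3 = {1, 5, 7}  B4 = {1, 4, 5}  B5 = {1, 4, 6}  B6 = {1, 6, 8}  B7 = {1, 2, 8}  B8 = {1, 2, 3}
Tree: B1–B2, B2–B3, B3–B4, B4–B5, B5–B6, B6–B7, B7–B8
Each bag holds 3 vertices, so the decomposition has width 2, which upper-bounds the treewidth. The edges 1–9–10–7–5–4–6–8–2–3–1 form a cycle, so G is not a tree and its treewidth is at least 2. The upper and lower bounds meet at 2, so that is the treewidth.

2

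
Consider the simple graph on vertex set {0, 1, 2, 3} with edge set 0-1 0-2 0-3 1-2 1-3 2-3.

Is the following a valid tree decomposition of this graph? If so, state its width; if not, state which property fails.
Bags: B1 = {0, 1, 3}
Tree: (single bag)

No — vertex 2 appears in no bag.

A tree decomposition must satisfy three properties: every vertex lies in some bag; for every edge, both endpoints lie together in some bag; and for every vertex, the bags containing it form a connected subtree. Here vertex 2 appears in no bag, so the decomposition is invalid.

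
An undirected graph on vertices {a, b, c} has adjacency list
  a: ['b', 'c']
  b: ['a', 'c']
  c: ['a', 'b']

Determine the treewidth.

2

A width-2 tree decomposition is:
Bags: B1 = {a, b, c}
Tree: (single bag)
A single bag containing all 3 vertices is trivially a valid decomposition of width 2. On the other hand G contains the 3-clique {a, b, c}. A clique must lie in a single bag of any decomposition, so no decomposition can have width below 2. Hence tw(G) = 2 exactly.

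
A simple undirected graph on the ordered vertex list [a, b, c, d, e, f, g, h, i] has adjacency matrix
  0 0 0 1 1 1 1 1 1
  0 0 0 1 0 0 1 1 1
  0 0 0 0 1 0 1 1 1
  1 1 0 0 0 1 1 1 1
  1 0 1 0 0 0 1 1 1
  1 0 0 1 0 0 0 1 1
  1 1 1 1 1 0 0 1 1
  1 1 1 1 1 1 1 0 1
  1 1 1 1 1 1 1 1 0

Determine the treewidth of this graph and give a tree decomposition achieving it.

Every bag has size at most 5, so the width is 5 − 1 = 4 and tw(G) ≤ 4. For the lower bound, the 5 vertices {a, d, g, h, i} are pairwise adjacent, and any tree decomposition puts a clique entirely inside one bag — forcing width ≥ 4. Combining the bounds, tw(G) = 4.

Treewidth 4.
One such decomposition:
Bags: B1 = {c, e, g, h, i}  B2 = {a, e, g, h, i}  B3 = {a, d, g, h, i}  B4 = {b, d, g, h, i}  B5 = {a, d, f, h, i}
Tree: B1–B2, B2–B3, B3–B4, B3–B5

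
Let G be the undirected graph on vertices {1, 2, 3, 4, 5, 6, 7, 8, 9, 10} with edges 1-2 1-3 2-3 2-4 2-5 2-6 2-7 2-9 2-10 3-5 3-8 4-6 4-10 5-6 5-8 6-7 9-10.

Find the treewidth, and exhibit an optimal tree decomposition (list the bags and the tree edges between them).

Treewidth 2.
Bags: B1 = {2, 5, 6}  B2 = {2, 3, 5}  B3 = {2, 4, 6}  B4 = {3, 5, 8}  B5 = {2, 6, 7}  B6 = {2, 4, 10}  B7 = {2, 9, 10}  B8 = {1, 2, 3}
Tree: B1–B2, B1–B3, B2–B4, B1–B5, B3–B6, B6–B7, B2–B8

The largest bag has 3 vertices, giving width 2; this decomposition certifies tw(G) ≤ 2. On the other hand G contains the 3-clique {3, 5, 8}. A clique must lie in a single bag of any decomposition, so no decomposition can have width below 2. Hence tw(G) = 2 exactly.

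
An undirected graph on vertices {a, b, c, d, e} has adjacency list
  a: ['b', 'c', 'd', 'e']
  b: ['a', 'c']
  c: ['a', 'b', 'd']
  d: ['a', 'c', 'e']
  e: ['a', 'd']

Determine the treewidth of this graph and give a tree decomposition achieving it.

Treewidth 2.
One such decomposition:
Bags: B1 = {a, b, c}  B2 = {a, c, d}  B3 = {a, d, e}
Tree: B1–B2, B2–B3

Every bag has size at most 3, so the width is 3 − 1 = 2 and tw(G) ≤ 2. On the other hand G contains the 3-clique {a, d, e}. A clique must lie in a single bag of any decomposition, so no decomposition can have width below 2. Therefore the treewidth is 2.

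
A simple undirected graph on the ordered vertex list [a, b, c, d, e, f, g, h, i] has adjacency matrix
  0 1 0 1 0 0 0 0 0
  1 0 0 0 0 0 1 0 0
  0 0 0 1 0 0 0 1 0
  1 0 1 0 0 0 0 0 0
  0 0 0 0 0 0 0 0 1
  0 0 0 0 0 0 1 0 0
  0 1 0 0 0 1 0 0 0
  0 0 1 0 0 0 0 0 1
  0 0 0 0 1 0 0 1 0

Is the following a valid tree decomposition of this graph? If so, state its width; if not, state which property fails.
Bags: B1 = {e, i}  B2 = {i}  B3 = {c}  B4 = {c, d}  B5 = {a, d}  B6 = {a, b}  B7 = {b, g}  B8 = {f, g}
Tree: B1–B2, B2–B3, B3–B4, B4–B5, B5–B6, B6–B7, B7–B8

A tree decomposition must satisfy three properties: every vertex lies in some bag; for every edge, both endpoints lie together in some bag; and for every vertex, the bags containing it form a connected subtree. Here vertex h appears in no bag, so the decomposition is invalid.

No — vertex h appears in no bag.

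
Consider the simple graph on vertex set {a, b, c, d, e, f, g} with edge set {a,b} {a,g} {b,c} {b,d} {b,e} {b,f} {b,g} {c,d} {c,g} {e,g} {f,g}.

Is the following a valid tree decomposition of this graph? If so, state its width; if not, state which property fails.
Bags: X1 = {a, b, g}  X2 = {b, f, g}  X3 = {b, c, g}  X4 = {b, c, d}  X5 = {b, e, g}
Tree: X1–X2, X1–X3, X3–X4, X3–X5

Vertex coverage: the bags together contain {a, b, c, d, e, f, g}, the full vertex set. Edge coverage: each edge of G has both endpoints in at least one bag. Running intersection: for every vertex, the bags containing it form a connected subtree. All three properties hold, so this is a valid tree decomposition of width max|bag| − 1 = 2, and hence tw(G) ≤ 2.

Yes; width 2.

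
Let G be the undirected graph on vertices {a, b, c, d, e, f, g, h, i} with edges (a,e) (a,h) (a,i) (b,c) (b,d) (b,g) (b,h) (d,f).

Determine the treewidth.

1

A width-1 tree decomposition is:
Bags: B1 = {b, h}  B2 = {a, h}  B3 = {b, c}  B4 = {a, e}  B5 = {a, i}  B6 = {b, g}  B7 = {b, d}  B8 = {d, f}
Tree: B1–B2, B1–B3, B2–B4, B4–B5, B3–B6, B3–B7, B7–B8
Every bag has size at most 2, so the width is 2 − 1 = 1 and tw(G) ≤ 1. Any graph with an edge has treewidth ≥ 1, and G has the edge b–h. Hence tw(G) = 1 exactly.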